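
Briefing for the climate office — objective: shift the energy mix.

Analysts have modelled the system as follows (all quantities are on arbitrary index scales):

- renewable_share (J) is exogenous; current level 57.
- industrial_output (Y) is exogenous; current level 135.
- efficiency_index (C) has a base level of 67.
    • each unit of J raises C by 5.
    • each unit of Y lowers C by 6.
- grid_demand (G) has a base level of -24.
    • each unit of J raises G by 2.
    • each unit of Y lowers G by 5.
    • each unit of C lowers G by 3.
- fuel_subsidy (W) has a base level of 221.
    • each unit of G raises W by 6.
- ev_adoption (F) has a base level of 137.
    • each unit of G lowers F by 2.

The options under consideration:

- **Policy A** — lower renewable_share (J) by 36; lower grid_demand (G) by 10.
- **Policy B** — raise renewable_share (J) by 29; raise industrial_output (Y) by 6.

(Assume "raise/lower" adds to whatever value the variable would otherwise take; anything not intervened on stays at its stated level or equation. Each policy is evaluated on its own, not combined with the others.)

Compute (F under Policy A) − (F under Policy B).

Policy A (J − 36, G − 10):
  J = 57 − 36 = 21
  Y = 135
  C = 67 + 5·21 − 6·135 = -638
  G = -24 + 2·21 − 5·135 − 3·(-638) (−10 from intervention) = 1247
  F = 137 − 2·1247 = -2357
Policy B (J + 29, Y + 6):
  J = 57 + 29 = 86
  Y = 135 + 6 = 141
  C = 67 + 5·86 − 6·141 = -349
  G = -24 + 2·86 − 5·141 − 3·(-349) = 490
  F = 137 − 2·490 = -843
F: -2357 − (-843) = -1514

-1514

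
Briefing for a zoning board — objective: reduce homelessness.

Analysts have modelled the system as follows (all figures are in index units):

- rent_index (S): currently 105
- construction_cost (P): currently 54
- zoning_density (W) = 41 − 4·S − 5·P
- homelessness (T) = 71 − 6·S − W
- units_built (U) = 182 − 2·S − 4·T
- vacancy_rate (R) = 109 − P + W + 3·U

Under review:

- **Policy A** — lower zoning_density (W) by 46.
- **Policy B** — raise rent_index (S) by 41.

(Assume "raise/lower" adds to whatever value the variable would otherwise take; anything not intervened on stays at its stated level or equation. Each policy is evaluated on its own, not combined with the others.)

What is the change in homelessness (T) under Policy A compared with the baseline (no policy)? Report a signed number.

46

Baseline:
  S = 105
  P = 54
  W = 41 − 4·105 − 5·54 = -649
  T = 71 − 6·105 − (-649) = 90
Policy A (W − 46):
  S = 105
  P = 54
  W = 41 − 4·105 − 5·54 (−46 from intervention) = -695
  T = 71 − 6·105 − (-695) = 136
Change in T: 136 − 90 = 46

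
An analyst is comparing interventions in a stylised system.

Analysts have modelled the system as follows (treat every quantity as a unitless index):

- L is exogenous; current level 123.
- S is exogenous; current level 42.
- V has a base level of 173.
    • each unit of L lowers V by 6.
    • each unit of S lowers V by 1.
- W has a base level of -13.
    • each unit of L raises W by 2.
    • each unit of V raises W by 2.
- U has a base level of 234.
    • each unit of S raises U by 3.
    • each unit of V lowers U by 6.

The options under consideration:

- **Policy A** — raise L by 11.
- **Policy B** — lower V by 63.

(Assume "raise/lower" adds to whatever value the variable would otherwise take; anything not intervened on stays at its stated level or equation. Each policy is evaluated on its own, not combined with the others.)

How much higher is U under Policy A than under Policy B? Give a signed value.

Policy A (L + 11):
  L = 123 + 11 = 134
  S = 42
  V = 173 − 6·134 − 42 = -673
  U = 234 + 3·42 − 6·(-673) = 4398
Policy B (V − 63):
  L = 123
  S = 42
  V = 173 − 6·123 − 42 (−63 from intervention) = -670
  U = 234 + 3·42 − 6·(-670) = 4380
U: 4398 − 4380 = 18

18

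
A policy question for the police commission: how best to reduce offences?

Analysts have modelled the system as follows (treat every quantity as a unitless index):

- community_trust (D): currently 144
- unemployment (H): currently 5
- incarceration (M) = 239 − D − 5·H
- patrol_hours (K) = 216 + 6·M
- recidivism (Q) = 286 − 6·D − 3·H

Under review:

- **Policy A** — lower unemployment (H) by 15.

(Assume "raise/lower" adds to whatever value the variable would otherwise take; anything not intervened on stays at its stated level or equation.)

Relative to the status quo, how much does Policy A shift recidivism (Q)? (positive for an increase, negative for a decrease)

45

Baseline:
  D = 144
  H = 5
  Q = 286 − 6·144 − 3·5 = -593
Policy A (H − 15):
  D = 144
  H = 5 − 15 = -10
  Q = 286 − 6·144 − 3·(-10) = -548
Change in Q: -548 − (-593) = 45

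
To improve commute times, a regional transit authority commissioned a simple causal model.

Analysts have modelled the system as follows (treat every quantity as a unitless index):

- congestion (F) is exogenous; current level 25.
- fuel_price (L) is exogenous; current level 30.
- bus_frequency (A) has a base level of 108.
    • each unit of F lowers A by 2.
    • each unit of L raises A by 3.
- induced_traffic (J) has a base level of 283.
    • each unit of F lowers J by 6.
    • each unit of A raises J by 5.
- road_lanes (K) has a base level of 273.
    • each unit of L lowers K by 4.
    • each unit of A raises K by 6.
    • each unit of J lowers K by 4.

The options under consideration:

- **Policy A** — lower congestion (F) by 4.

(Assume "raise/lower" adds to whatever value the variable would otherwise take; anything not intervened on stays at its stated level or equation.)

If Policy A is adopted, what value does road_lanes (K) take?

Policy A (F − 4):
  F = 25 − 4 = 21
  L = 30
  A = 108 − 2·21 + 3·30 = 156
  J = 283 − 6·21 + 5·156 = 937
  K = 273 − 4·30 + 6·156 − 4·937 = -2659

-2659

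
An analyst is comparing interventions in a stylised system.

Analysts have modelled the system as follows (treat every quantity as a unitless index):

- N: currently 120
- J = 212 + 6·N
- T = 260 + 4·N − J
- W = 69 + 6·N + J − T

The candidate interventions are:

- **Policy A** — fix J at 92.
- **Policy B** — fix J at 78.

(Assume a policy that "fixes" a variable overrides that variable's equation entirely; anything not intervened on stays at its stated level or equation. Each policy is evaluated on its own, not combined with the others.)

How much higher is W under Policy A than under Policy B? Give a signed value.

Policy A (J := 92):
  N = 120
  J = 92
  T = 260 + 4·120 − 92 = 648
  W = 69 + 6·120 + 92 − 648 = 233
Policy B (J := 78):
  N = 120
  J = 78
  T = 260 + 4·120 − 78 = 662
  W = 69 + 6·120 + 78 − 662 = 205
W: 233 − 205 = 28

28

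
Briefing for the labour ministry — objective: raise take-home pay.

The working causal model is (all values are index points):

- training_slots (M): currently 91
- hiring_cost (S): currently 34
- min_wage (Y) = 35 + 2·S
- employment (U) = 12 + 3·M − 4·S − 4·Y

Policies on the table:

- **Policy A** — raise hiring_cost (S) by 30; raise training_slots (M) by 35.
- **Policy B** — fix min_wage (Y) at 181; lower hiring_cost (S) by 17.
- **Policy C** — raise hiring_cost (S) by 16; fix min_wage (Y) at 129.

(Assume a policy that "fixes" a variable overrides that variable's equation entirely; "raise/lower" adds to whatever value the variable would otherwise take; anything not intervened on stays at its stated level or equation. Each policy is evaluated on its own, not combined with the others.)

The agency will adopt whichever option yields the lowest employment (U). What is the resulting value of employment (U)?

-518

Policy A (S + 30, M + 35):
  M = 91 + 35 = 126
  S = 34 + 30 = 64
  Y = 35 + 2·64 = 163
  U = 12 + 3·126 − 4·64 − 4·163 = -518
Policy B (Y := 181, S − 17):
  M = 91
  S = 34 − 17 = 17
  Y = 181
  U = 12 + 3·91 − 4·17 − 4·181 = -507
Policy C (S + 16, Y := 129):
  M = 91
  S = 34 + 16 = 50
  Y = 129
  U = 12 + 3·91 − 4·50 − 4·129 = -431
Comparing — Policy A: U=-518, Policy B: U=-507, Policy C: U=-431. Lowest is -518 (Policy A).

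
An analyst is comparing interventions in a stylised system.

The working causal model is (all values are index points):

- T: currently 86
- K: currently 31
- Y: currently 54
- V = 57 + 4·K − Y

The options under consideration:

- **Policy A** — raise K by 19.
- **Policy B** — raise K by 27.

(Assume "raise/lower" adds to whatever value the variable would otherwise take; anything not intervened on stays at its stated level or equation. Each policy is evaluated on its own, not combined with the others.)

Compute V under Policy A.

Policy A (K + 19):
  K = 31 + 19 = 50
  Y = 54
  V = 57 + 4·50 − 54 = 203

203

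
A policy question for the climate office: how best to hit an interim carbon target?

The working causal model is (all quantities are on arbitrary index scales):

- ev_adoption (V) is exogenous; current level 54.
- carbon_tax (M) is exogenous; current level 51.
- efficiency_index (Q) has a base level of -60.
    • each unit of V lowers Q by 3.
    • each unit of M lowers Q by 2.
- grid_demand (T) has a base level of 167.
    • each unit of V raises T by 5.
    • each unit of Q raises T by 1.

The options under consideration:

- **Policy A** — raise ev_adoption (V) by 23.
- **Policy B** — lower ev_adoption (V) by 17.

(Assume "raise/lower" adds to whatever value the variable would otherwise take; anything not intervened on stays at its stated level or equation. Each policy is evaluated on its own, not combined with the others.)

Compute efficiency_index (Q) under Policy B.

-273

Policy B (V − 17):
  V = 54 − 17 = 37
  M = 51
  Q = -60 − 3·37 − 2·51 = -273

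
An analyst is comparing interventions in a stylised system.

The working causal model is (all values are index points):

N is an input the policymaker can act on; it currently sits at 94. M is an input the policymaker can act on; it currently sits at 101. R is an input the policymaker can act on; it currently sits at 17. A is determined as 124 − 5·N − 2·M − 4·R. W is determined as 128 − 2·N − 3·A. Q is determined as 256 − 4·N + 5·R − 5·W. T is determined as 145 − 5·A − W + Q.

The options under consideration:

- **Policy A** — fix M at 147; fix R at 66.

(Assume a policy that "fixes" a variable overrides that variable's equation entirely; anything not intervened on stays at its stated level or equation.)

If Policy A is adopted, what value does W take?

2652

Policy A (M := 147, R := 66):
  N = 94
  M = 147
  R = 66
  A = 124 − 5·94 − 2·147 − 4·66 = -904
  W = 128 − 2·94 − 3·(-904) = 2652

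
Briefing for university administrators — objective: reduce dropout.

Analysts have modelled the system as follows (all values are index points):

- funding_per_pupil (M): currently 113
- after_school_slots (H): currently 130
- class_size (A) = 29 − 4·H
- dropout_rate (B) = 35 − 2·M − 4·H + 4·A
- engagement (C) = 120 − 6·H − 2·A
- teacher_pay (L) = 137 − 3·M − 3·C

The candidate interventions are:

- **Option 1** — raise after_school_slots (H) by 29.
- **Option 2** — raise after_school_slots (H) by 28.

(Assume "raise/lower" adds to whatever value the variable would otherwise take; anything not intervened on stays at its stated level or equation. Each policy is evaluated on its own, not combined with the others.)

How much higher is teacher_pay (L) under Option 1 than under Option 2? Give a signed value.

Option 1 (H + 29):
  M = 113
  H = 130 + 29 = 159
  A = 29 − 4·159 = -607
  C = 120 − 6·159 − 2·(-607) = 380
  L = 137 − 3·113 − 3·380 = -1342
Option 2 (H + 28):
  M = 113
  H = 130 + 28 = 158
  A = 29 − 4·158 = -603
  C = 120 − 6·158 − 2·(-603) = 378
  L = 137 − 3·113 − 3·378 = -1336
L: -1342 − (-1336) = -6

-6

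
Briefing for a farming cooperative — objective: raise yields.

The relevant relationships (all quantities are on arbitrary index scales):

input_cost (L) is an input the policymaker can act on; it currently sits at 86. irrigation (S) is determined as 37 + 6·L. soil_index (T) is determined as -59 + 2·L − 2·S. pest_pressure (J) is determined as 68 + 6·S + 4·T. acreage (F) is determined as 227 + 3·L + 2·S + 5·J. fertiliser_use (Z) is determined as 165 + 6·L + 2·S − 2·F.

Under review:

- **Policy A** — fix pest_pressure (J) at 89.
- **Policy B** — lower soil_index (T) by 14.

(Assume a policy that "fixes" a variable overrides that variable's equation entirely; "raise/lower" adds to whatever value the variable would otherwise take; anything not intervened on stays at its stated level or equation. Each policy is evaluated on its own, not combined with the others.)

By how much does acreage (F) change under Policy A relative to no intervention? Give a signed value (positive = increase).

3375

Baseline:
  L = 86
  S = 37 + 6·86 = 553
  T = -59 + 2·86 − 2·553 = -993
  J = 68 + 6·553 + 4·(-993) = -586
  F = 227 + 3·86 + 2·553 + 5·(-586) = -1339
Policy A (J := 89):
  L = 86
  S = 37 + 6·86 = 553
  T = -59 + 2·86 − 2·553 = -993
  J = 89
  F = 227 + 3·86 + 2·553 + 5·89 = 2036
Change in F: 2036 − (-1339) = 3375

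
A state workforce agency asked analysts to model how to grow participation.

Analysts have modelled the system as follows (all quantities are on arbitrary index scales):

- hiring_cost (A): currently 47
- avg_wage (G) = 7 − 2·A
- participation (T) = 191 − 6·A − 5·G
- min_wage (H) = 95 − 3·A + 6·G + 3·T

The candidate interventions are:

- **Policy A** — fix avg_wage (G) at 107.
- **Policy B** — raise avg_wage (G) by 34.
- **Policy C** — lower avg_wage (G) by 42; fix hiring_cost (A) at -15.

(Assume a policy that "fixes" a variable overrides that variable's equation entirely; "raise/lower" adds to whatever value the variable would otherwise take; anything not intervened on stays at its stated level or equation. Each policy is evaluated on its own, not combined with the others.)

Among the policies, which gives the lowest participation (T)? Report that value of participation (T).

Policy A (G := 107):
  A = 47
  G = 107
  T = 191 − 6·47 − 5·107 = -626
Policy B (G + 34):
  A = 47
  G = 7 − 2·47 (+34 from intervention) = -53
  T = 191 − 6·47 − 5·(-53) = 174
Policy C (G − 42, A := -15):
  A = -15
  G = 7 − 2·(-15) (−42 from intervention) = -5
  T = 191 − 6·(-15) − 5·(-5) = 306
Comparing — Policy A: T=-626, Policy B: T=174, Policy C: T=306. Lowest is -626 (Policy A).

-626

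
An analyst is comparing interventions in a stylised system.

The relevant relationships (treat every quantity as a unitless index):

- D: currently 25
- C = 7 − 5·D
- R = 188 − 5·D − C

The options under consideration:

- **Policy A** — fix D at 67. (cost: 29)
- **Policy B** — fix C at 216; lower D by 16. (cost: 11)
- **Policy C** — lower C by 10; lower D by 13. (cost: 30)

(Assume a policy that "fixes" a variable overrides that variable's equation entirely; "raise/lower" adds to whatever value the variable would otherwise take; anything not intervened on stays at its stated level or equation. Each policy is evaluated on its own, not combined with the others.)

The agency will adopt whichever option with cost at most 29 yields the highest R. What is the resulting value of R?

Policy A (D := 67):
  D = 67
  C = 7 − 5·67 = -328
  R = 188 − 5·67 − (-328) = 181
Policy B (C := 216, D − 16):
  D = 25 − 16 = 9
  C = 216
  R = 188 − 5·9 − 216 = -73
Comparing — Policy A: R=181, Policy B: R=-73. Highest is 181 (Policy A).

181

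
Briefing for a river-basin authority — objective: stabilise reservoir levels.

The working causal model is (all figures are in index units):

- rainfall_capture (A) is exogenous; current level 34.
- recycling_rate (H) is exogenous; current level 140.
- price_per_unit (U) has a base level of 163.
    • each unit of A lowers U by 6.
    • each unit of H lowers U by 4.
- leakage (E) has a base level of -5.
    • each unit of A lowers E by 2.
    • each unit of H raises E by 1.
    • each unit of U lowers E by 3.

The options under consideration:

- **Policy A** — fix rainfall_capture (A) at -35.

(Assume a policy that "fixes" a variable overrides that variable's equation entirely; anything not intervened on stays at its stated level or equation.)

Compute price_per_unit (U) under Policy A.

Policy A (A := -35):
  A = -35
  H = 140
  U = 163 − 6·(-35) − 4·140 = -187

-187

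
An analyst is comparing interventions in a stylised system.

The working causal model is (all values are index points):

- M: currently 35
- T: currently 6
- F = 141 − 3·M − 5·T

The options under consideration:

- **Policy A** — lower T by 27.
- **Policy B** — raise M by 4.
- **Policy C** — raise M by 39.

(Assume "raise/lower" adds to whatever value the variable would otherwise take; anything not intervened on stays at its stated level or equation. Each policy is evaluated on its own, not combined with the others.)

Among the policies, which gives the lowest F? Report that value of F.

-111

Policy A (T − 27):
  M = 35
  T = 6 − 27 = -21
  F = 141 − 3·35 − 5·(-21) = 141
Policy B (M + 4):
  M = 35 + 4 = 39
  T = 6
  F = 141 − 3·39 − 5·6 = -6
Policy C (M + 39):
  M = 35 + 39 = 74
  T = 6
  F = 141 − 3·74 − 5·6 = -111
Comparing — Policy A: F=141, Policy B: F=-6, Policy C: F=-111. Lowest is -111 (Policy C).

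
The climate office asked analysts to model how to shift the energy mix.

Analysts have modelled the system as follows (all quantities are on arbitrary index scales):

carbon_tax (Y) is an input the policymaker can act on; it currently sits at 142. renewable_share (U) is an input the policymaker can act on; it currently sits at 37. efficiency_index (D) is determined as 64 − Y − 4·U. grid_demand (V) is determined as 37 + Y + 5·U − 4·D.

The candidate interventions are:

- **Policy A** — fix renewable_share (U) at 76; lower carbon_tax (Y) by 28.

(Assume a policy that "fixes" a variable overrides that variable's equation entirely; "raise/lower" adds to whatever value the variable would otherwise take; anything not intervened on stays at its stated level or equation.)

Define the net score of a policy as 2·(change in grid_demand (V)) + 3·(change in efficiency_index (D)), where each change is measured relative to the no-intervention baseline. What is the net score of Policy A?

974

Baseline:
  Y = 142
  U = 37
  D = 64 − 142 − 4·37 = -226
  V = 37 + 142 + 5·37 − 4·(-226) = 1268
Policy A (U := 76, Y − 28):
  Y = 142 − 28 = 114
  U = 76
  D = 64 − 114 − 4·76 = -354
  V = 37 + 114 + 5·76 − 4·(-354) = 1947
ΔV = 1947 − 1268 = 679; ΔD = -354 − (-226) = -128
Score = 2·679 + 3·(-128) = 974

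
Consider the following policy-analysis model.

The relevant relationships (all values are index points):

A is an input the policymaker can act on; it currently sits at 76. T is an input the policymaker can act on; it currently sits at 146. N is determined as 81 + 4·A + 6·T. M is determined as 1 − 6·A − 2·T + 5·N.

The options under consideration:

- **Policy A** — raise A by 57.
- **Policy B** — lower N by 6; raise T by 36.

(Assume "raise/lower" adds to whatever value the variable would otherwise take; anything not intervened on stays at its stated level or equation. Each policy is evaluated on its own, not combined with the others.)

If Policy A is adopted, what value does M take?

6356

Policy A (A + 57):
  A = 76 + 57 = 133
  T = 146
  N = 81 + 4·133 + 6·146 = 1489
  M = 1 − 6·133 − 2·146 + 5·1489 = 6356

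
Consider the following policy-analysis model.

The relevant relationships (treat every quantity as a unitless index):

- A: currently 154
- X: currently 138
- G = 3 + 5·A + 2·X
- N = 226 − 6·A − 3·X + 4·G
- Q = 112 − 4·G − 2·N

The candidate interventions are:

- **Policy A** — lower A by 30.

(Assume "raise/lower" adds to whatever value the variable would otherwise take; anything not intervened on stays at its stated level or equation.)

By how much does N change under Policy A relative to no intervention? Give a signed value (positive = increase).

Baseline:
  A = 154
  X = 138
  G = 3 + 5·154 + 2·138 = 1049
  N = 226 − 6·154 − 3·138 + 4·1049 = 3084
Policy A (A − 30):
  A = 154 − 30 = 124
  X = 138
  G = 3 + 5·124 + 2·138 = 899
  N = 226 − 6·124 − 3·138 + 4·899 = 2664
Change in N: 2664 − 3084 = -420

-420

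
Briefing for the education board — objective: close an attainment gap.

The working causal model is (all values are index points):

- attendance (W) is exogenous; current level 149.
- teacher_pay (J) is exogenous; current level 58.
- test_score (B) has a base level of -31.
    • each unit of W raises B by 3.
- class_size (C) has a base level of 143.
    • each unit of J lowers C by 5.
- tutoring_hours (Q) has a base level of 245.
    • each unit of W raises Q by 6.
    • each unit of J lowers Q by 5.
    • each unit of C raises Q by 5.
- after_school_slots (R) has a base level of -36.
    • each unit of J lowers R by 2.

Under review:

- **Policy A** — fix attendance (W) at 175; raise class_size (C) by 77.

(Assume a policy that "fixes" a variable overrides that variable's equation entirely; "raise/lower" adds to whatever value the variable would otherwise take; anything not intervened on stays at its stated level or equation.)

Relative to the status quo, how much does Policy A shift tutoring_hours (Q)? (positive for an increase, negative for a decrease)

541

Baseline:
  W = 149
  J = 58
  C = 143 − 5·58 = -147
  Q = 245 + 6·149 − 5·58 + 5·(-147) = 114
Policy A (W := 175, C + 77):
  W = 175
  J = 58
  C = 143 − 5·58 (+77 from intervention) = -70
  Q = 245 + 6·175 − 5·58 + 5·(-70) = 655
Change in Q: 655 − 114 = 541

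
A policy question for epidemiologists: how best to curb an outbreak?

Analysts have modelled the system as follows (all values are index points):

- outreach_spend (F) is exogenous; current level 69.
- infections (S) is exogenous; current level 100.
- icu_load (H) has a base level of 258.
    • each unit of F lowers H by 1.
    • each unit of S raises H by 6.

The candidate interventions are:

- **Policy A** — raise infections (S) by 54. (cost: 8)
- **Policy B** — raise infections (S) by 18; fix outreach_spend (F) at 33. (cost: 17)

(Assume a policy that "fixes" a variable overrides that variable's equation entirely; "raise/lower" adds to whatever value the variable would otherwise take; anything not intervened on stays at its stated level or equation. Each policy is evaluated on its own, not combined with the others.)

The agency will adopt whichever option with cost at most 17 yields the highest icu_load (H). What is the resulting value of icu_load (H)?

Policy A (S + 54):
  F = 69
  S = 100 + 54 = 154
  H = 258 − 69 + 6·154 = 1113
Policy B (S + 18, F := 33):
  F = 33
  S = 100 + 18 = 118
  H = 258 − 33 + 6·118 = 933
Comparing — Policy A: H=1113, Policy B: H=933. Highest is 1113 (Policy A).

1113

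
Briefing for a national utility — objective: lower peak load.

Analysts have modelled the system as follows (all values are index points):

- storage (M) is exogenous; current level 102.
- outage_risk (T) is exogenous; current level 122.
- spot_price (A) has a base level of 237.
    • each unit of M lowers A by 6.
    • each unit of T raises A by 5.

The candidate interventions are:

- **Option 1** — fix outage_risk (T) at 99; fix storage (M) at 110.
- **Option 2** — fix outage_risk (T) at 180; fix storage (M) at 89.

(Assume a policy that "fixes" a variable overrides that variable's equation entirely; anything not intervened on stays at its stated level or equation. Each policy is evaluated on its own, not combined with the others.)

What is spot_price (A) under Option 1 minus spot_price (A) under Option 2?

-531

Option 1 (T := 99, M := 110):
  M = 110
  T = 99
  A = 237 − 6·110 + 5·99 = 72
Option 2 (T := 180, M := 89):
  M = 89
  T = 180
  A = 237 − 6·89 + 5·180 = 603
A: 72 − 603 = -531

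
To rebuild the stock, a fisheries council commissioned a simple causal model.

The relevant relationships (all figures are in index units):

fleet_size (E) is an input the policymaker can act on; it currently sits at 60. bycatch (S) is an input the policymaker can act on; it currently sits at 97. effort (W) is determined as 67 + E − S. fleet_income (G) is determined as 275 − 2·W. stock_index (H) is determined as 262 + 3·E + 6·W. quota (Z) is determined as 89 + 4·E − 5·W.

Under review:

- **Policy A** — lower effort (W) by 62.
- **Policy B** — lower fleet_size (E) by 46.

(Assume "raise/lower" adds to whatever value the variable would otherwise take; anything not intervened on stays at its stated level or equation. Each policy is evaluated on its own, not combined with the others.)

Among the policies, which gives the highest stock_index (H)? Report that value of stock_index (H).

Policy A (W − 62):
  E = 60
  S = 97
  W = 67 + 60 − 97 (−62 from intervention) = -32
  H = 262 + 3·60 + 6·(-32) = 250
Policy B (E − 46):
  E = 60 − 46 = 14
  S = 97
  W = 67 + 14 − 97 = -16
  H = 262 + 3·14 + 6·(-16) = 208
Comparing — Policy A: H=250, Policy B: H=208. Highest is 250 (Policy A).

250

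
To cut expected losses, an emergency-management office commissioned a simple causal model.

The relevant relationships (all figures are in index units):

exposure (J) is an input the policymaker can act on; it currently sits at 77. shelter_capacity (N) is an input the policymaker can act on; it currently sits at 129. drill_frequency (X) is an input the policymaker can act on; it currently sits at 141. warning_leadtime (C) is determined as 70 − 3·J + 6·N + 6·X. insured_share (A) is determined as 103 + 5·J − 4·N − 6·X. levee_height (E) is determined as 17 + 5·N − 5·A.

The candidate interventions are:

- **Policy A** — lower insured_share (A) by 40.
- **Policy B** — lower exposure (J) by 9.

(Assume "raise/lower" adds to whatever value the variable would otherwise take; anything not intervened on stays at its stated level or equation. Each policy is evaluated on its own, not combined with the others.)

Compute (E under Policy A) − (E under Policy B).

Policy A (A − 40):
  J = 77
  N = 129
  X = 141
  A = 103 + 5·77 − 4·129 − 6·141 (−40 from intervention) = -914
  E = 17 + 5·129 − 5·(-914) = 5232
Policy B (J − 9):
  J = 77 − 9 = 68
  N = 129
  X = 141
  A = 103 + 5·68 − 4·129 − 6·141 = -919
  E = 17 + 5·129 − 5·(-919) = 5257
E: 5232 − 5257 = -25

-25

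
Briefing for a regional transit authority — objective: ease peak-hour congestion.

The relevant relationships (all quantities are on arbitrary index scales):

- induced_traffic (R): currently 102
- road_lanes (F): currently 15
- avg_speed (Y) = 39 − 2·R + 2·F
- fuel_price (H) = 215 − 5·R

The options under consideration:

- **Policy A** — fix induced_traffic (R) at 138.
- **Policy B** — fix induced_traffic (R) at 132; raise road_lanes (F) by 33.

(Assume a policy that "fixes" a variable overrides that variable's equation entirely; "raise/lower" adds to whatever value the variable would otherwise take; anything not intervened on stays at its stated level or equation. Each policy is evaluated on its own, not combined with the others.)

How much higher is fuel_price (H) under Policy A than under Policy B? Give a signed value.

-30

Policy A (R := 138):
  R = 138
  H = 215 − 5·138 = -475
Policy B (R := 132, F + 33):
  R = 132
  H = 215 − 5·132 = -445
H: -475 − (-445) = -30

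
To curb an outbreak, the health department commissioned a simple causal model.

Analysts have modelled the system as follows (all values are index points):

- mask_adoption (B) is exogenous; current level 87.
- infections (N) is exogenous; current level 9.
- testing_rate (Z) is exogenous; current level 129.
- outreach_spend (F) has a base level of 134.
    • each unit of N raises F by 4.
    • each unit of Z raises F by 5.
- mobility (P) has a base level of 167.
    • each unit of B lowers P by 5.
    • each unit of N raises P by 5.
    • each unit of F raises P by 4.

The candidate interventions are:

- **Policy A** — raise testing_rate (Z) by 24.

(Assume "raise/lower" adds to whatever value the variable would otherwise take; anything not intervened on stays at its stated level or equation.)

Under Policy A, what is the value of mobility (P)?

3517

Policy A (Z + 24):
  B = 87
  N = 9
  Z = 129 + 24 = 153
  F = 134 + 4·9 + 5·153 = 935
  P = 167 − 5·87 + 5·9 + 4·935 = 3517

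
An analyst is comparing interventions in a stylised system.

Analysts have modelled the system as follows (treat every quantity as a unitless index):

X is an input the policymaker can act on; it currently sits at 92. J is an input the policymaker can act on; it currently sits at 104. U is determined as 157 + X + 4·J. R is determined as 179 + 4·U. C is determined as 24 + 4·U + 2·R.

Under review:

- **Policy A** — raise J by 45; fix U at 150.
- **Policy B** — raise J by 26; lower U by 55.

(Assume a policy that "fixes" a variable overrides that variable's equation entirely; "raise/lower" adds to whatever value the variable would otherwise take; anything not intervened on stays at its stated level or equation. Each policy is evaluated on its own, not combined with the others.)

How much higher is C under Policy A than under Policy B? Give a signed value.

-6768

Policy A (J + 45, U := 150):
  X = 92
  J = 104 + 45 = 149
  U = 150
  R = 179 + 4·150 = 779
  C = 24 + 4·150 + 2·779 = 2182
Policy B (J + 26, U − 55):
  X = 92
  J = 104 + 26 = 130
  U = 157 + 92 + 4·130 (−55 from intervention) = 714
  R = 179 + 4·714 = 3035
  C = 24 + 4·714 + 2·3035 = 8950
C: 2182 − 8950 = -6768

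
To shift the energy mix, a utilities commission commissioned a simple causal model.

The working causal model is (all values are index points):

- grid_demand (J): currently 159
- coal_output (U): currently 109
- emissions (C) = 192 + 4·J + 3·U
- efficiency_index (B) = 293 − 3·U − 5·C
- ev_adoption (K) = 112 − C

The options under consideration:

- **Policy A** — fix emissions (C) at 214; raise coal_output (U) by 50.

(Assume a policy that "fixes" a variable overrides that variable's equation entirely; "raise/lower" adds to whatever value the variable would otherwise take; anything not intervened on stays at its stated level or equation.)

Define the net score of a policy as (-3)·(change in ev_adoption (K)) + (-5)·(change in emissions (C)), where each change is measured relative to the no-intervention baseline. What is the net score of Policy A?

1882

Baseline:
  J = 159
  U = 109
  C = 192 + 4·159 + 3·109 = 1155
  K = 112 − 1155 = -1043
Policy A (C := 214, U + 50):
  J = 159
  U = 109 + 50 = 159
  C = 214
  K = 112 − 214 = -102
ΔK = -102 − (-1043) = 941; ΔC = 214 − 1155 = -941
Score = (-3)·941 + (-5)·(-941) = 1882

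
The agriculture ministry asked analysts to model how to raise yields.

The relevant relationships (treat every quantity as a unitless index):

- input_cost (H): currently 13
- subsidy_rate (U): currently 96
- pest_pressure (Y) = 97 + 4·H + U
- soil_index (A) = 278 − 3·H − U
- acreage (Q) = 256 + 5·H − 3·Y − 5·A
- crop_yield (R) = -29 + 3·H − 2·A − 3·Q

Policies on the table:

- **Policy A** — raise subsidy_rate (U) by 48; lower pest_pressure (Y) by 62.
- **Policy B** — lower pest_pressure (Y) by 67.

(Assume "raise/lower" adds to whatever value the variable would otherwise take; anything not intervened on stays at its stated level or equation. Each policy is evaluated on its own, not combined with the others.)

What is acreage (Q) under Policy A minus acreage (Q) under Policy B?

Policy A (U + 48, Y − 62):
  H = 13
  U = 96 + 48 = 144
  Y = 97 + 4·13 + 144 (−62 from intervention) = 231
  A = 278 − 3·13 − 144 = 95
  Q = 256 + 5·13 − 3·231 − 5·95 = -847
Policy B (Y − 67):
  H = 13
  U = 96
  Y = 97 + 4·13 + 96 (−67 from intervention) = 178
  A = 278 − 3·13 − 96 = 143
  Q = 256 + 5·13 − 3·178 − 5·143 = -928
Q: -847 − (-928) = 81

81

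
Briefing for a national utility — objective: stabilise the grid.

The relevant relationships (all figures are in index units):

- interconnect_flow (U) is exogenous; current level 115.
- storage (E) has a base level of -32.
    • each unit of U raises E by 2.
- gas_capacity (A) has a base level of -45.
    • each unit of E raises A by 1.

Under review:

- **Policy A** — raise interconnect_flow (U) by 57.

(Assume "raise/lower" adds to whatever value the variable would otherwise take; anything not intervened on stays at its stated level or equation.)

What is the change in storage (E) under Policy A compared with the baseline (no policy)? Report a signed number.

Baseline:
  U = 115
  E = -32 + 2·115 = 198
Policy A (U + 57):
  U = 115 + 57 = 172
  E = -32 + 2·172 = 312
Change in E: 312 − 198 = 114

114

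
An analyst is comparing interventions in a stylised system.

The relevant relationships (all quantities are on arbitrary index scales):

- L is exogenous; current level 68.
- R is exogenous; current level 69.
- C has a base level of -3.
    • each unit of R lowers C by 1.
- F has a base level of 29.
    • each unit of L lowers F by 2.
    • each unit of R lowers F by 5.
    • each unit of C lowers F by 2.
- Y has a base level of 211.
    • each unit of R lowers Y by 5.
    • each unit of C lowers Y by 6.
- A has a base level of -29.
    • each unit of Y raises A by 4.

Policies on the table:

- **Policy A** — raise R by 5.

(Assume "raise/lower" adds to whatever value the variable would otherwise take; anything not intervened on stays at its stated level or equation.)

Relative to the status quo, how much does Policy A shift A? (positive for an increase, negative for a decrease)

20

Baseline:
  R = 69
  C = -3 − 69 = -72
  Y = 211 − 5·69 − 6·(-72) = 298
  A = -29 + 4·298 = 1163
Policy A (R + 5):
  R = 69 + 5 = 74
  C = -3 − 74 = -77
  Y = 211 − 5·74 − 6·(-77) = 303
  A = -29 + 4·303 = 1183
Change in A: 1183 − 1163 = 20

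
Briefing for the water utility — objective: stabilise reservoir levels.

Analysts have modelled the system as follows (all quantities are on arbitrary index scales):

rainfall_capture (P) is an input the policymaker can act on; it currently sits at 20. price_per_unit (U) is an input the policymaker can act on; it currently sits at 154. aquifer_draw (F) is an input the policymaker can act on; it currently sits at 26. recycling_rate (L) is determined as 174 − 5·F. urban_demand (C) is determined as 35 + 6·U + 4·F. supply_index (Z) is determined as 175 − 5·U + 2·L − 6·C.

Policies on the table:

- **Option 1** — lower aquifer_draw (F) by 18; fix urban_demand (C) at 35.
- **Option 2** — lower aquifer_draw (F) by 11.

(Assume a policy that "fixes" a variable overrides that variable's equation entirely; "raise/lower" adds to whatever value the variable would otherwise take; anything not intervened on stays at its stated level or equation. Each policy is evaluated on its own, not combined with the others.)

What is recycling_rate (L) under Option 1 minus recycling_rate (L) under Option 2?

35

Option 1 (F − 18, C := 35):
  F = 26 − 18 = 8
  L = 174 − 5·8 = 134
Option 2 (F − 11):
  F = 26 − 11 = 15
  L = 174 − 5·15 = 99
L: 134 − 99 = 35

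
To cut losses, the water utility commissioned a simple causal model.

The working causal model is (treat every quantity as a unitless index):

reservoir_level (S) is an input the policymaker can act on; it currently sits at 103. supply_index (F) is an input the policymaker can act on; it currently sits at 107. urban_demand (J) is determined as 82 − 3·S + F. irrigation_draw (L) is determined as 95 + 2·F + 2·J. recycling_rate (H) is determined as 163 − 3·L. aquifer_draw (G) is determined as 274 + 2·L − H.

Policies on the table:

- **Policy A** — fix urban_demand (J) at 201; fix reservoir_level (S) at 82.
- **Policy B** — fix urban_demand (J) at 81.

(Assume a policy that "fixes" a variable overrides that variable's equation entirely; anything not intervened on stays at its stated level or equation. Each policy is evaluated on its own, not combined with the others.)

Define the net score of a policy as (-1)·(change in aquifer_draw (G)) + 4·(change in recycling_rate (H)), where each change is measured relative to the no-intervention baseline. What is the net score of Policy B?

-6834

Baseline:
  S = 103
  F = 107
  J = 82 − 3·103 + 107 = -120
  L = 95 + 2·107 + 2·(-120) = 69
  H = 163 − 3·69 = -44
  G = 274 + 2·69 − (-44) = 456
Policy B (J := 81):
  S = 103
  F = 107
  J = 81
  L = 95 + 2·107 + 2·81 = 471
  H = 163 − 3·471 = -1250
  G = 274 + 2·471 − (-1250) = 2466
ΔG = 2466 − 456 = 2010; ΔH = -1250 − (-44) = -1206
Score = (-1)·2010 + 4·(-1206) = -6834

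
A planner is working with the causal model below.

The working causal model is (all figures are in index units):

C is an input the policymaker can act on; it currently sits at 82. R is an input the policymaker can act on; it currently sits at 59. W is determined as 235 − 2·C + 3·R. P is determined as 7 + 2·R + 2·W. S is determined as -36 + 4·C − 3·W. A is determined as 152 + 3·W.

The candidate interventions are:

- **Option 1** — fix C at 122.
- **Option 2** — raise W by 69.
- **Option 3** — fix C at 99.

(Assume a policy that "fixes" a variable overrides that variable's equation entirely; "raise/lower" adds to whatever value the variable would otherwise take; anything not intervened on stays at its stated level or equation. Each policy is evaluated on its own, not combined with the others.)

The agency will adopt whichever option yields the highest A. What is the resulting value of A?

1103

Option 1 (C := 122):
  C = 122
  R = 59
  W = 235 − 2·122 + 3·59 = 168
  A = 152 + 3·168 = 656
Option 2 (W + 69):
  C = 82
  R = 59
  W = 235 − 2·82 + 3·59 (+69 from intervention) = 317
  A = 152 + 3·317 = 1103
Option 3 (C := 99):
  C = 99
  R = 59
  W = 235 − 2·99 + 3·59 = 214
  A = 152 + 3·214 = 794
Comparing — Option 1: A=656, Option 2: A=1103, Option 3: A=794. Highest is 1103 (Option 2).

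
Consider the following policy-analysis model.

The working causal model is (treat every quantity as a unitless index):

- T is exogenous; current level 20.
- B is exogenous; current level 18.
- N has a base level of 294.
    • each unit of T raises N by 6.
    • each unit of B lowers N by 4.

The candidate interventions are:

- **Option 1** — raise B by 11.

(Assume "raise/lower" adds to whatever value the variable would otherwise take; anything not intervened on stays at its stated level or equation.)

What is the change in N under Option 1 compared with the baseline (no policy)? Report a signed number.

Baseline:
  T = 20
  B = 18
  N = 294 + 6·20 − 4·18 = 342
Option 1 (B + 11):
  T = 20
  B = 18 + 11 = 29
  N = 294 + 6·20 − 4·29 = 298
Change in N: 298 − 342 = -44

-44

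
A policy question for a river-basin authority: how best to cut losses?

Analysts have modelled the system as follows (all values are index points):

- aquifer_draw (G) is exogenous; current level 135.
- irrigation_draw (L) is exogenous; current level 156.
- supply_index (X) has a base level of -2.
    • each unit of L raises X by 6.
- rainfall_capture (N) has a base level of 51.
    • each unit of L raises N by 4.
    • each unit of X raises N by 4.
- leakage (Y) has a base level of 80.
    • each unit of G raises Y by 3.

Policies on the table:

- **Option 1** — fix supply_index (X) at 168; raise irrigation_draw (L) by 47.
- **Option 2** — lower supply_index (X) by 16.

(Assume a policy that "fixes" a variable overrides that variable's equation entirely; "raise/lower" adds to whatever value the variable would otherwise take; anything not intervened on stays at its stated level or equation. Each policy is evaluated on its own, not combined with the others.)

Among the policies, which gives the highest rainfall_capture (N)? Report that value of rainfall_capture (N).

Option 1 (X := 168, L + 47):
  L = 156 + 47 = 203
  X = 168
  N = 51 + 4·203 + 4·168 = 1535
Option 2 (X − 16):
  L = 156
  X = -2 + 6·156 (−16 from intervention) = 918
  N = 51 + 4·156 + 4·918 = 4347
Comparing — Option 1: N=1535, Option 2: N=4347. Highest is 4347 (Option 2).

4347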